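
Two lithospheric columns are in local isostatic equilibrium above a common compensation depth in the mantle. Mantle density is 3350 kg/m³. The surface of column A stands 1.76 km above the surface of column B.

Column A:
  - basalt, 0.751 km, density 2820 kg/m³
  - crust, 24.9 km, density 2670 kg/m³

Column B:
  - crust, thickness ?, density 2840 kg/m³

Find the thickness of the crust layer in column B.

22.4 km

Take the compensation level at the base of the deeper column (depth z_c below the surface of column A) and equate Σ ρ_i t_i down to z_c; mantle fills any gap and the z_c terms cancel.
Column A: 0.751×2820 + 24.9×2670 + (z_c − 25.651)×3350
Column B: 1.76×0 + x×2840 + (z_c − 1.76 − 0 − x)×3350
The z_c×3350 term appears on both sides and cancels. Collect the known terms of each column as K = Σ(ρt)_known − 3350 × (depth of known layers): K_A = 68600.82 − 3350×25.651 = −17330.03; K_B = 0 − 3350×(1.76 + 0) = −5896.
Balance: K_A = K_B − x×(3350 − 2840), so x = (K_B − K_A)/(3350 − 2840) = 11434/510 = 22.4 km.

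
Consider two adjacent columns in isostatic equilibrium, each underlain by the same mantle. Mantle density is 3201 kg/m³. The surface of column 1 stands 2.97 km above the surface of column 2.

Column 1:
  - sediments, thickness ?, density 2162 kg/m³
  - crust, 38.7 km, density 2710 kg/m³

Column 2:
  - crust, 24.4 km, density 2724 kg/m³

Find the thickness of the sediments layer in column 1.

2.06 km

Take the compensation level at the base of the deeper column (depth z_c below the surface of column 1) and equate Σ ρ_i t_i down to z_c; mantle fills any gap and the z_c terms cancel.
Column 1: x×2162 + 38.7×2710 + (z_c − 38.7 − x)×3201
Column 2: 2.97×0 + 24.4×2724 + (z_c − 2.97 − 24.4)×3201
The z_c×3201 term appears on both sides and cancels. Collect the known terms of each column as K = Σ(ρt)_known − 3201 × (depth of known layers): K_1 = 104877 − 3201×38.7 = −19001.7; K_2 = 66465.6 − 3201×(2.97 + 24.4) = −21145.77.
Balance: K_1 − x×(3201 − 2162) = K_2, so x = (K_1 − K_2)/(3201 − 2162) = 2144.07/1039 = 2.06 km.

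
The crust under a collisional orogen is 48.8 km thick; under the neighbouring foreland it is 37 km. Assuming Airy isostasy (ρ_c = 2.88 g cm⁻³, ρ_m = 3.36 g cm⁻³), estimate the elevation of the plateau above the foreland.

Excess crust Δ = 48.8 km − 37 km = 11.8 km, split between elevation h and root r with h + r = Δ.
Airy balance ρ_c h = (ρ_m − ρ_c) r gives r = h ρ_c/(ρ_m − ρ_c), so h (1 + ρ_c/(ρ_m − ρ_c)) = Δ, i.e. h = Δ (ρ_m − ρ_c)/ρ_m.
h = 11.8 km × 0.48/3.36 = 1.69 km.

1.69 km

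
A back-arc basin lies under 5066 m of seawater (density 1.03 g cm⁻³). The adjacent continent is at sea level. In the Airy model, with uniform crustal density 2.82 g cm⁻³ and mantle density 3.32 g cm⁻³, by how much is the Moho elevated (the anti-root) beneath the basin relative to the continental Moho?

By Archimedes' principle applied to the lithosphere: replacing crust with seawater at the top is compensated by replacing crust with mantle at the base: d (ρ_c − ρ_w) = a (ρ_m − ρ_c).
a = d (ρ_c − ρ_w)/(ρ_m − ρ_c) = 5066 m × 1.79/0.5 = 18100 m.

18100 m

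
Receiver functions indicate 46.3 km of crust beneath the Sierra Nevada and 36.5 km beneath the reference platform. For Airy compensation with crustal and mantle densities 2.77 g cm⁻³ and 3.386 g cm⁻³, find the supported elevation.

Excess crust Δ = 46.3 km − 36.5 km = 9.8 km, split between elevation h and root r with h + r = Δ.
Airy balance ρ_c h = (ρ_m − ρ_c) r gives r = h ρ_c/(ρ_m − ρ_c), so h (1 + ρ_c/(ρ_m − ρ_c)) = Δ, i.e. h = Δ (ρ_m − ρ_c)/ρ_m.
h = 9.8 km × 0.616/3.386 = 1.78 km.

1.78 km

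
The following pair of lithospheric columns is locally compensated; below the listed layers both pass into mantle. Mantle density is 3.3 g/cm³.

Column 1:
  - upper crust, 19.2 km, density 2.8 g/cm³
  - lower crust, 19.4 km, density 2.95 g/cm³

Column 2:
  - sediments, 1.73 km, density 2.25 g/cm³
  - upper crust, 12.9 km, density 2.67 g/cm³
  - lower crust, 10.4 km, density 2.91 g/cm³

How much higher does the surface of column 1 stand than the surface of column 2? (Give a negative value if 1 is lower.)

For any compensation level in the mantle, the mantle terms cancel and isostasy reduces to e = (Σt_1 − Σt_2) − (Σ(ρt)_1 − Σ(ρt)_2) / ρ_m.
Σt_1 = 38.6 km; Σt_2 = 25.03 km; Σ(ρt)_1 = 110.99; Σ(ρt)_2 = 68.5995 (in km·g/cm³).
e = (38.6 − 25.03) − (110.99 − 68.5995) / 3.3 = 0.724 km.

0.724 km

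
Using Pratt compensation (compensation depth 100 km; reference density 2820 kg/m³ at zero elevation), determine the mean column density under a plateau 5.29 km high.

Pratt balance: ρ_ref D = ρ (D + h).
ρ = ρ_ref D/(D + h) = 2820 × 100 km/(100 km + 5.29 km) = 2680 kg/m³.

2680 kg/m³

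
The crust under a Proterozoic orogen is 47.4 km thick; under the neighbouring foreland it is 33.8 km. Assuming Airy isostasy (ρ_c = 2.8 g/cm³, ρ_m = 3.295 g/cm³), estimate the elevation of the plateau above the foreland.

2.04 km

Excess crust Δ = 47.4 km − 33.8 km = 13.6 km, split between elevation h and root r with h + r = Δ.
Airy balance ρ_c h = (ρ_m − ρ_c) r gives r = h ρ_c/(ρ_m − ρ_c), so h (1 + ρ_c/(ρ_m − ρ_c)) = Δ, i.e. h = Δ (ρ_m − ρ_c)/ρ_m.
h = 13.6 km × 0.495/3.295 = 2.04 km.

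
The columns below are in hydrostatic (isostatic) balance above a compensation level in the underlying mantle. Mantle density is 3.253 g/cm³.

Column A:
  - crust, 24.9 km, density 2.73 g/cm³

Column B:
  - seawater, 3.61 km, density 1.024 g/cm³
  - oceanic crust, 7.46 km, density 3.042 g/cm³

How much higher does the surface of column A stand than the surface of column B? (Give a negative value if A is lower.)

1.05 km

For any compensation level in the mantle, the mantle terms cancel and isostasy reduces to e = (Σt_A − Σt_B) − (Σ(ρt)_A − Σ(ρt)_B) / ρ_m.
Σt_A = 24.9 km; Σt_B = 11.07 km; Σ(ρt)_A = 67.977; Σ(ρt)_B = 26.38996 (in km·g/cm³).
e = (24.9 − 11.07) − (67.977 − 26.38996) / 3.253 = 1.05 km.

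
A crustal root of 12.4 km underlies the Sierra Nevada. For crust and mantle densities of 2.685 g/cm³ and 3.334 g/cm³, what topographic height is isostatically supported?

3 km

For local isostatic compensation: ρ_c h = (ρ_m − ρ_c) r.
h = r (ρ_m − ρ_c) / ρ_c = 12.4 km × (3.334 − 2.685) / 2.685 = 3 km.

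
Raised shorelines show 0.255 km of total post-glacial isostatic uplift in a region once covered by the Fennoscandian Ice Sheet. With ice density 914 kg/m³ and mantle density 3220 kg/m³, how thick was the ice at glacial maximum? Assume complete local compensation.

0.898 km

u = t ρ_ice/ρ_m → t = u ρ_m/ρ_ice = 0.255 km × 3220/914 = 0.898 km.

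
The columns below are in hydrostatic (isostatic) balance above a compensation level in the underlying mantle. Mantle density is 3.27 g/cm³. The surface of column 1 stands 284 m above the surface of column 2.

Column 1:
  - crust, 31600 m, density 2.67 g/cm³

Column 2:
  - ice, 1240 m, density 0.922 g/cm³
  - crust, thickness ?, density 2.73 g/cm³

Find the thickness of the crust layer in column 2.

Take the compensation level at the base of the deeper column (depth z_c below the surface of column 1) and equate Σ ρ_i t_i down to z_c; mantle fills any gap and the z_c terms cancel.
Column 1: 31600×2.67 + (z_c − 31600)×3.27
Column 2: 284×0 + 1240×0.922 + x×2.73 + (z_c − 284 − 1240 − x)×3.27
The z_c×3.27 term appears on both sides and cancels. Collect the known terms of each column as K = Σ(ρt)_known − 3.27 × (depth of known layers): K_1 = 84372 − 3.27×31600 = −18960; K_2 = 1143.28 − 3.27×(284 + 1240) = −3840.2.
Balance: K_1 = K_2 − x×(3.27 − 2.73), so x = (K_2 − K_1)/(3.27 − 2.73) = 15119.8/0.54 = 28000 m.

28000 m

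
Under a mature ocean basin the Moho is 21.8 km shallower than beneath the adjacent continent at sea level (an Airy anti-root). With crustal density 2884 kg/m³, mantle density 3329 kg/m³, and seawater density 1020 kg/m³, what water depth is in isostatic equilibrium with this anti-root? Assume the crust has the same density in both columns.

Replacing a thickness d of crust by seawater at the top must be balanced by replacing crust with mantle at the base: d (ρ_c − ρ_w) = a (ρ_m − ρ_c).
d = a (ρ_m − ρ_c)/(ρ_c − ρ_w) = 21.8 km × 445/1864 = 5.2 km.

5.2 km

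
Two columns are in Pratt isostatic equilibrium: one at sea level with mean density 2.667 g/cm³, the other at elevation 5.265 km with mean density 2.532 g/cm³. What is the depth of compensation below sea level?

98.7 km

ρ_ref D = ρ (D + h) → D (ρ_ref − ρ) = ρ h.
D = ρ h/(ρ_ref − ρ) = 2.532 × 5.265 km/(2.667 − 2.532) = 98.7 km.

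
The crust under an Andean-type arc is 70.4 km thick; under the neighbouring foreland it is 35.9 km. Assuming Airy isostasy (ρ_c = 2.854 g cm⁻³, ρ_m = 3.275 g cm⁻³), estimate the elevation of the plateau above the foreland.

4.43 km

Excess crust Δ = 70.4 km − 35.9 km = 34.5 km, split between elevation h and root r with h + r = Δ.
Airy balance ρ_c h = (ρ_m − ρ_c) r gives r = h ρ_c/(ρ_m − ρ_c), so h (1 + ρ_c/(ρ_m − ρ_c)) = Δ, i.e. h = Δ (ρ_m − ρ_c)/ρ_m.
h = 34.5 km × 0.421/3.275 = 4.43 km.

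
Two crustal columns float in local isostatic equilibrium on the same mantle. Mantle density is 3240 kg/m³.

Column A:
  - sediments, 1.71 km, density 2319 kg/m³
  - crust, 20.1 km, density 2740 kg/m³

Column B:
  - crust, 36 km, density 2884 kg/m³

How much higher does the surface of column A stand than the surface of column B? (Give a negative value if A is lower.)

−0.368 km

For any compensation level in the mantle, the mantle terms cancel and isostasy reduces to e = (Σt_A − Σt_B) − (Σ(ρt)_A − Σ(ρt)_B) / ρ_m.
Σt_A = 21.81 km; Σt_B = 36 km; Σ(ρt)_A = 59039.49; Σ(ρt)_B = 103824 (in km·kg/m³).
e = (21.81 − 36) − (59039.49 − 103824) / 3240 = −0.368 km.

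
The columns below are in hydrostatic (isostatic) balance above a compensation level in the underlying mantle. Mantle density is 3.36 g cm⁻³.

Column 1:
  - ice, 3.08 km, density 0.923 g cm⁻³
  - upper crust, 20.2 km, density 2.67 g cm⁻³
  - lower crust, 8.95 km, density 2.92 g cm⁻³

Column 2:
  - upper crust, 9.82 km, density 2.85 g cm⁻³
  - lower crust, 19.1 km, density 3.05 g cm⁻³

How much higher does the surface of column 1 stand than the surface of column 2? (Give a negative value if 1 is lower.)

For any compensation level in the mantle, the mantle terms cancel and isostasy reduces to e = (Σt_1 − Σt_2) − (Σ(ρt)_1 − Σ(ρt)_2) / ρ_m.
Σt_1 = 32.23 km; Σt_2 = 28.92 km; Σ(ρt)_1 = 82.91084; Σ(ρt)_2 = 86.242 (in km·g cm⁻³).
e = (32.23 − 28.92) − (82.91084 − 86.242) / 3.36 = 4.3 km.

4.3 km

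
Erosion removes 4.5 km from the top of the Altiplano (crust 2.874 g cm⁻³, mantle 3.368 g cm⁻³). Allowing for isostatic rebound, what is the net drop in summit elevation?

Rebound u = e ρ_c/ρ_m = 4.5 km × 2.874/3.368 = 3.84 km.
Net surface drop = e − u = 4.5 km − 3.84 km = e (ρ_m − ρ_c)/ρ_m = 0.66 km.

0.66 km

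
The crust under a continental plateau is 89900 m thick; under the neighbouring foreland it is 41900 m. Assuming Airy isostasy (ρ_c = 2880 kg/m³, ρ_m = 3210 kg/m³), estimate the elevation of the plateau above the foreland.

4930 m

Excess crust Δ = 89900 m − 41900 m = 48000 m, split between elevation h and root r with h + r = Δ.
Airy balance ρ_c h = (ρ_m − ρ_c) r gives r = h ρ_c/(ρ_m − ρ_c), so h (1 + ρ_c/(ρ_m − ρ_c)) = Δ, i.e. h = Δ (ρ_m − ρ_c)/ρ_m.
h = 48000 m × 330/3210 = 4930 m.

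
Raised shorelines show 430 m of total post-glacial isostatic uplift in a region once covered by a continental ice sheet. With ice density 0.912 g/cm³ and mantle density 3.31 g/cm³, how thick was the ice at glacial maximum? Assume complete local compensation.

1560 m

u = t ρ_ice/ρ_m → t = u ρ_m/ρ_ice = 430 m × 3.31/0.912 = 1560 m.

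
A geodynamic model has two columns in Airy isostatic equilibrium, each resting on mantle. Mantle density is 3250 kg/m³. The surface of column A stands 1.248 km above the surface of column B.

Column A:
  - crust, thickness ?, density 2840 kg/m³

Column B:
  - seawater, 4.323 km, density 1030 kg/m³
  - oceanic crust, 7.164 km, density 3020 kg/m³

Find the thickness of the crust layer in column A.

37.3 km

Take the compensation level at the base of the deeper column (depth z_c below the surface of column A) and equate Σ ρ_i t_i down to z_c; mantle fills any gap and the z_c terms cancel.
Column A: x×2840 + (z_c − 0 − x)×3250
Column B: 1.248×0 + 4.323×1030 + 7.164×3020 + (z_c − 1.248 − 11.487)×3250
The z_c×3250 term appears on both sides and cancels. Collect the known terms of each column as K = Σ(ρt)_known − 3250 × (depth of known layers): K_A = 0 − 3250×0 = 0; K_B = 26087.97 − 3250×(1.248 + 11.487) = −15300.78.
Balance: K_A − x×(3250 − 2840) = K_B, so x = (K_A − K_B)/(3250 − 2840) = 15300.8/410 = 37.3 km.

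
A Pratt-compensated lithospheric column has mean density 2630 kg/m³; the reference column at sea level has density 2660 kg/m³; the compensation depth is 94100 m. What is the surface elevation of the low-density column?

1070 m

ρ_ref D = ρ (D + h) → h = D (ρ_ref − ρ)/ρ.
h = 94100 m × (2660 − 2630)/2630 = 1070 m.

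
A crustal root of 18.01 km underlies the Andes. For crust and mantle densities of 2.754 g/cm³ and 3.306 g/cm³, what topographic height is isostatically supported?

Isostatic balance requires: ρ_c h = (ρ_m − ρ_c) r.
h = r (ρ_m − ρ_c) / ρ_c = 18.01 km × (3.306 − 2.754) / 2.754 = 3.61 km.

3.61 km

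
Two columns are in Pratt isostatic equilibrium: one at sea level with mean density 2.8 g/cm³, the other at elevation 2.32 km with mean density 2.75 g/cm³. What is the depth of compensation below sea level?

ρ_ref D = ρ (D + h) → D (ρ_ref − ρ) = ρ h.
D = ρ h/(ρ_ref − ρ) = 2.75 × 2.32 km/(2.8 − 2.75) = 128 km.

128 km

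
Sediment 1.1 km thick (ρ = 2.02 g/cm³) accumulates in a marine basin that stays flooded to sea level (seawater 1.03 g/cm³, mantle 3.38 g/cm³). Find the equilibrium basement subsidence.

Submarine loading: the sediment displaces seawater, and the subsidence is in turn flooded, so s (ρ_m − ρ_w) = t (ρ_sed − ρ_w).
s = 1.1 km × (2.02 − 1.03) / (3.38 − 1.03) = 0.463 km.

0.463 km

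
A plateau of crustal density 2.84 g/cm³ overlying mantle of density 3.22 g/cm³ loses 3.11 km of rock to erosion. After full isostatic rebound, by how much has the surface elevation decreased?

Rebound u = e ρ_c/ρ_m = 3.11 km × 2.84/3.22 = 2.743 km.
Net surface drop = e − u = 3.11 km − 2.743 km = e (ρ_m − ρ_c)/ρ_m = 0.367 km.

0.367 km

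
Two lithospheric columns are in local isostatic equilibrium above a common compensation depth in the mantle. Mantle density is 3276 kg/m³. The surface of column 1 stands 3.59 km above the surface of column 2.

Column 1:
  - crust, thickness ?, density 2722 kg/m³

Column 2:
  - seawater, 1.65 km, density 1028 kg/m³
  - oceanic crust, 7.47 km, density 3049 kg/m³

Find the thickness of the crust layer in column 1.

31 km

Take the compensation level at the base of the deeper column (depth z_c below the surface of column 1) and equate Σ ρ_i t_i down to z_c; mantle fills any gap and the z_c terms cancel.
Column 1: x×2722 + (z_c − 0 − x)×3276
Column 2: 3.59×0 + 1.65×1028 + 7.47×3049 + (z_c − 3.59 − 9.12)×3276
The z_c×3276 term appears on both sides and cancels. Collect the known terms of each column as K = Σ(ρt)_known − 3276 × (depth of known layers): K_1 = 0 − 3276×0 = 0; K_2 = 24472.23 − 3276×(3.59 + 9.12) = −17165.73.
Balance: K_1 − x×(3276 − 2722) = K_2, so x = (K_1 − K_2)/(3276 − 2722) = 17165.7/554 = 31 km.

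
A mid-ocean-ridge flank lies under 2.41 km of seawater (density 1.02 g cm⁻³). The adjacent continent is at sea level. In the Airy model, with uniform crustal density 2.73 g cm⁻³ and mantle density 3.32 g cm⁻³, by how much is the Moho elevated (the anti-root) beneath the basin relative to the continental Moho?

Equating mass per unit area of the two columns: replacing crust with seawater at the top is compensated by replacing crust with mantle at the base: d (ρ_c − ρ_w) = a (ρ_m − ρ_c).
a = d (ρ_c − ρ_w)/(ρ_m − ρ_c) = 2.41 km × 1.71/0.59 = 6.98 km.

6.98 km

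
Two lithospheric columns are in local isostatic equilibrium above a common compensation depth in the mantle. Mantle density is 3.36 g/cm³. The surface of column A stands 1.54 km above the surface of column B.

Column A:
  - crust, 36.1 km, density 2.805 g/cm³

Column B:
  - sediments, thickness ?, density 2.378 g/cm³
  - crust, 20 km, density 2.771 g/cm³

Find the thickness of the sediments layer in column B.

3.14 km

Take the compensation level at the base of the deeper column (depth z_c below the surface of column A) and equate Σ ρ_i t_i down to z_c; mantle fills any gap and the z_c terms cancel.
Column A: 36.1×2.805 + (z_c − 36.1)×3.36
Column B: 1.54×0 + x×2.378 + 20×2.771 + (z_c − 1.54 − 20 − x)×3.36
The z_c×3.36 term appears on both sides and cancels. Collect the known terms of each column as K = Σ(ρt)_known − 3.36 × (depth of known layers): K_A = 101.2605 − 3.36×36.1 = −20.0355; K_B = 55.42 − 3.36×(1.54 + 20) = −16.9544.
Balance: K_A = K_B − x×(3.36 − 2.378), so x = (K_B − K_A)/(3.36 − 2.378) = 3.0811/0.982 = 3.14 km.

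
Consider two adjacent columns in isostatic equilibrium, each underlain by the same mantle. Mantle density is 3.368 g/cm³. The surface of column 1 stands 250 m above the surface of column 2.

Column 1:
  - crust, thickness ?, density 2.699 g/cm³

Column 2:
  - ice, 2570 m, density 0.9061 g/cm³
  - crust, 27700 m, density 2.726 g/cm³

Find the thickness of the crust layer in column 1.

37300 m

Take the compensation level at the base of the deeper column (depth z_c below the surface of column 1) and equate Σ ρ_i t_i down to z_c; mantle fills any gap and the z_c terms cancel.
Column 1: x×2.699 + (z_c − 0 − x)×3.368
Column 2: 250×0 + 2570×0.9061 + 27700×2.726 + (z_c − 250 − 30270)×3.368
The z_c×3.368 term appears on both sides and cancels. Collect the known terms of each column as K = Σ(ρt)_known − 3.368 × (depth of known layers): K_1 = 0 − 3.368×0 = 0; K_2 = 77838.877 − 3.368×(250 + 30270) = −24952.483.
Balance: K_1 − x×(3.368 − 2.699) = K_2, so x = (K_1 − K_2)/(3.368 − 2.699) = 24952.5/0.669 = 37300 m.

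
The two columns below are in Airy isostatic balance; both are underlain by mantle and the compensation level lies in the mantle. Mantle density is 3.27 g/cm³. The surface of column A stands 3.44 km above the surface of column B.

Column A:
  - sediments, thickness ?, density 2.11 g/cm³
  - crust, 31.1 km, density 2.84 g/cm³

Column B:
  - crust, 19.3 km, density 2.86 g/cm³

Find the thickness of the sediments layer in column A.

Take the compensation level at the base of the deeper column (depth z_c below the surface of column A) and equate Σ ρ_i t_i down to z_c; mantle fills any gap and the z_c terms cancel.
Column A: x×2.11 + 31.1×2.84 + (z_c − 31.1 − x)×3.27
Column B: 3.44×0 + 19.3×2.86 + (z_c − 3.44 − 19.3)×3.27
The z_c×3.27 term appears on both sides and cancels. Collect the known terms of each column as K = Σ(ρt)_known − 3.27 × (depth of known layers): K_A = 88.324 − 3.27×31.1 = −13.373; K_B = 55.198 − 3.27×(3.44 + 19.3) = −19.1618.
Balance: K_A − x×(3.27 − 2.11) = K_B, so x = (K_A − K_B)/(3.27 − 2.11) = 5.7888/1.16 = 4.99 km.

4.99 km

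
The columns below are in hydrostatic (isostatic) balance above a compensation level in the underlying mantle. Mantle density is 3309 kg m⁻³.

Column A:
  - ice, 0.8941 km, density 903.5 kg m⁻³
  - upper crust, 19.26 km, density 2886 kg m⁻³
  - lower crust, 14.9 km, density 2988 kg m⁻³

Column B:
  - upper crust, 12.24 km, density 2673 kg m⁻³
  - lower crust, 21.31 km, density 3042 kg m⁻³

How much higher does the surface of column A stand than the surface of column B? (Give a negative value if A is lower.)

For any compensation level in the mantle, the mantle terms cancel and isostasy reduces to e = (Σt_A − Σt_B) − (Σ(ρt)_A − Σ(ρt)_B) / ρ_m.
Σt_A = 35.0541 km; Σt_B = 33.55 km; Σ(ρt)_A = 100913.379; Σ(ρt)_B = 97542.54 (in km·kg m⁻³).
e = (35.0541 − 33.55) − (100913.379 − 97542.54) / 3309 = 0.485 km.

0.485 km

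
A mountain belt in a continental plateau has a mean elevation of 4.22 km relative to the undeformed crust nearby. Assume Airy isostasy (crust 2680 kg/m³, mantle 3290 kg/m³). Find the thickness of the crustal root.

In Airy isostatic equilibrium: the weight of the topography is balanced by the buoyancy of the root, ρ_c h = (ρ_m − ρ_c) r.
r = h · ρ_c / (ρ_m − ρ_c) = 4.22 km × 2680 / (3290 − 2680) = 18.5 km.

18.5 km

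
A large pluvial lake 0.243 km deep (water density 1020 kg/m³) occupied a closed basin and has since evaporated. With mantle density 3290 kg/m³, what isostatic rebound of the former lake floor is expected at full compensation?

u = d ρ_w/ρ_m = 0.243 km × 1020/3290 = 0.0753 km.

0.0753 km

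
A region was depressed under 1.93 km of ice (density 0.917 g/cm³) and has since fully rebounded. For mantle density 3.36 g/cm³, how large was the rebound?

0.527 km

Removing the load lets mantle flow back in; uplift u satisfies ρ_ice t = ρ_m u.
u = t ρ_ice/ρ_m = 1.93 km × 0.917/3.36 = 0.527 km.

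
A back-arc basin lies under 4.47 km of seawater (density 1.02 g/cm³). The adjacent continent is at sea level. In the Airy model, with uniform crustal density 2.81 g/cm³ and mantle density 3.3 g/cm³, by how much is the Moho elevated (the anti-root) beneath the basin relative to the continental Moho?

Balancing pressure at the compensation depth: replacing crust with seawater at the top is compensated by replacing crust with mantle at the base: d (ρ_c − ρ_w) = a (ρ_m − ρ_c).
a = d (ρ_c − ρ_w)/(ρ_m − ρ_c) = 4.47 km × 1.79/0.49 = 16.3 km.

16.3 km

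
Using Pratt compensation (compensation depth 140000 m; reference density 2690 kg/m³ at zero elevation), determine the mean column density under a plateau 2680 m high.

2640 kg/m³

Pratt balance: ρ_ref D = ρ (D + h).
ρ = ρ_ref D/(D + h) = 2690 × 140000 m/(140000 m + 2680 m) = 2640 kg/m³.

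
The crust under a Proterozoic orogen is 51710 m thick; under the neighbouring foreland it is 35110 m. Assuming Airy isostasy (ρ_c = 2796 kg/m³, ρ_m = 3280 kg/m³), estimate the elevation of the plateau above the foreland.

Excess crust Δ = 51710 m − 35110 m = 16600 m, split between elevation h and root r with h + r = Δ.
Airy balance ρ_c h = (ρ_m − ρ_c) r gives r = h ρ_c/(ρ_m − ρ_c), so h (1 + ρ_c/(ρ_m − ρ_c)) = Δ, i.e. h = Δ (ρ_m − ρ_c)/ρ_m.
h = 16600 m × 484/3280 = 2450 m.

2450 m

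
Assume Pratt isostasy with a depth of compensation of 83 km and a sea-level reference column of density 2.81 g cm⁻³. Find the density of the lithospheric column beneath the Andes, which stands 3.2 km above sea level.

Pratt balance: ρ_ref D = ρ (D + h).
ρ = ρ_ref D/(D + h) = 2.81 × 83 km/(83 km + 3.2 km) = 2.71 g cm⁻³.

2.71 g cm⁻³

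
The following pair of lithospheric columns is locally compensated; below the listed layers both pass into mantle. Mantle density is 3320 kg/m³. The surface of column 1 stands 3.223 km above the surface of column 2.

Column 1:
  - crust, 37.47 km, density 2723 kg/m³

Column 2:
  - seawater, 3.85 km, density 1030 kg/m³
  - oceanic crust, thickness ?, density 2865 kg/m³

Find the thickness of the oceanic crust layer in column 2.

Take the compensation level at the base of the deeper column (depth z_c below the surface of column 1) and equate Σ ρ_i t_i down to z_c; mantle fills any gap and the z_c terms cancel.
Column 1: 37.47×2723 + (z_c − 37.47)×3320
Column 2: 3.223×0 + 3.85×1030 + x×2865 + (z_c − 3.223 − 3.85 − x)×3320
The z_c×3320 term appears on both sides and cancels. Collect the known terms of each column as K = Σ(ρt)_known − 3320 × (depth of known layers): K_1 = 102030.81 − 3320×37.47 = −22369.59; K_2 = 3965.5 − 3320×(3.223 + 3.85) = −19516.86.
Balance: K_1 = K_2 − x×(3320 − 2865), so x = (K_2 − K_1)/(3320 − 2865) = 2852.73/455 = 6.27 km.

6.27 km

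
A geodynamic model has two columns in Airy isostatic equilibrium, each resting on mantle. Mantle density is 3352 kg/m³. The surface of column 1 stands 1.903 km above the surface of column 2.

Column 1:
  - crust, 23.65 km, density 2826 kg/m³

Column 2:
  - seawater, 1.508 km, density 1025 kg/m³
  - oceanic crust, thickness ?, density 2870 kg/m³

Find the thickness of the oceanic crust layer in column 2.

5.29 km

Take the compensation level at the base of the deeper column (depth z_c below the surface of column 1) and equate Σ ρ_i t_i down to z_c; mantle fills any gap and the z_c terms cancel.
Column 1: 23.65×2826 + (z_c − 23.65)×3352
Column 2: 1.903×0 + 1.508×1025 + x×2870 + (z_c − 1.903 − 1.508 − x)×3352
The z_c×3352 term appears on both sides and cancels. Collect the known terms of each column as K = Σ(ρt)_known − 3352 × (depth of known layers): K_1 = 66834.9 − 3352×23.65 = −12439.9; K_2 = 1545.7 − 3352×(1.903 + 1.508) = −9887.972.
Balance: K_1 = K_2 − x×(3352 − 2870), so x = (K_2 − K_1)/(3352 − 2870) = 2551.93/482 = 5.29 km.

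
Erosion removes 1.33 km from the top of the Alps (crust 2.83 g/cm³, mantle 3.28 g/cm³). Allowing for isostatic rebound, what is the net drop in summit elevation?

Rebound u = e ρ_c/ρ_m = 1.33 km × 2.83/3.28 = 1.148 km.
Net surface drop = e − u = 1.33 km − 1.148 km = e (ρ_m − ρ_c)/ρ_m = 0.182 km.

0.182 km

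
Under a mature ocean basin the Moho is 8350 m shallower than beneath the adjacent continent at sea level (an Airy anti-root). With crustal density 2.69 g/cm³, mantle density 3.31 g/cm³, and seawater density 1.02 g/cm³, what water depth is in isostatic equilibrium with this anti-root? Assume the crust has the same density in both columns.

Replacing a thickness d of crust by seawater at the top must be balanced by replacing crust with mantle at the base: d (ρ_c − ρ_w) = a (ρ_m − ρ_c).
d = a (ρ_m − ρ_c)/(ρ_c − ρ_w) = 8350 m × 0.62/1.67 = 3100 m.

3100 m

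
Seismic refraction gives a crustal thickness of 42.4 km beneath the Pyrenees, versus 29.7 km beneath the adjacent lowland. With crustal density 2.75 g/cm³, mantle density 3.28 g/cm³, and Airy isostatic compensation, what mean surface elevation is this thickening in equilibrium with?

Excess crust Δ = 42.4 km − 29.7 km = 12.7 km, split between elevation h and root r with h + r = Δ.
Airy balance ρ_c h = (ρ_m − ρ_c) r gives r = h ρ_c/(ρ_m − ρ_c), so h (1 + ρ_c/(ρ_m − ρ_c)) = Δ, i.e. h = Δ (ρ_m − ρ_c)/ρ_m.
h = 12.7 km × 0.53/3.28 = 2.05 km.

2.05 km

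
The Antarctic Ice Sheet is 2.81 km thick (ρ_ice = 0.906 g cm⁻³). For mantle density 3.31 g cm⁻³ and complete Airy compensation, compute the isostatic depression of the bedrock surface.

Balancing pressure at the compensation depth: the ice load ρ_ice t is balanced by mantle displaced below, ρ_m s.
s = t ρ_ice / ρ_m = 2.81 km × 0.906/3.31 = 0.769 km.

0.769 km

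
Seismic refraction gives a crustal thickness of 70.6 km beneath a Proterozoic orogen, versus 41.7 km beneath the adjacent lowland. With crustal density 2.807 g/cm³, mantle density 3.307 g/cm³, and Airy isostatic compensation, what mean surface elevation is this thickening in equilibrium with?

Excess crust Δ = 70.6 km − 41.7 km = 28.9 km, split between elevation h and root r with h + r = Δ.
Airy balance ρ_c h = (ρ_m − ρ_c) r gives r = h ρ_c/(ρ_m − ρ_c), so h (1 + ρ_c/(ρ_m − ρ_c)) = Δ, i.e. h = Δ (ρ_m − ρ_c)/ρ_m.
h = 28.9 km × 0.5/3.307 = 4.37 km.

4.37 km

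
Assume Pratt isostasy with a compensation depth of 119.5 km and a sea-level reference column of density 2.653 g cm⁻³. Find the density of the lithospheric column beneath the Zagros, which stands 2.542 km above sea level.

2.6 g cm⁻³

Pratt balance: ρ_ref D = ρ (D + h).
ρ = ρ_ref D/(D + h) = 2.653 × 119.5 km/(119.5 km + 2.542 km) = 2.6 g cm⁻³.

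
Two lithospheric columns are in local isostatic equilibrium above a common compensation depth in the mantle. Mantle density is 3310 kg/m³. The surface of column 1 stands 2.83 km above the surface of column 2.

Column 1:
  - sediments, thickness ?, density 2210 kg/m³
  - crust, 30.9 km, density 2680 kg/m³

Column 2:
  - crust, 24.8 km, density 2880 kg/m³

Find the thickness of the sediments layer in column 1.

0.513 km

Take the compensation level at the base of the deeper column (depth z_c below the surface of column 1) and equate Σ ρ_i t_i down to z_c; mantle fills any gap and the z_c terms cancel.
Column 1: x×2210 + 30.9×2680 + (z_c − 30.9 − x)×3310
Column 2: 2.83×0 + 24.8×2880 + (z_c − 2.83 − 24.8)×3310
The z_c×3310 term appears on both sides and cancels. Collect the known terms of each column as K = Σ(ρt)_known − 3310 × (depth of known layers): K_1 = 82812 − 3310×30.9 = −19467; K_2 = 71424 − 3310×(2.83 + 24.8) = −20031.3.
Balance: K_1 − x×(3310 − 2210) = K_2, so x = (K_1 − K_2)/(3310 − 2210) = 564.3/1100 = 0.513 km.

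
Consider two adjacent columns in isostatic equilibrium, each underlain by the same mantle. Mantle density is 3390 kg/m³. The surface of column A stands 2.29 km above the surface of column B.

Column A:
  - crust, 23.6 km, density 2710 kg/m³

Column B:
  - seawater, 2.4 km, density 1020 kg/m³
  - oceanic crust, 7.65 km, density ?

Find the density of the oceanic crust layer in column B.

3050 kg/m³

Take the compensation level at the base of the deeper column (depth z_c below the surface of column A) and equate Σ ρ_i t_i down to z_c; mantle fills any gap and the z_c terms cancel.
Column A: 23.6×2710 + (z_c − 23.6)×3390
Column B: 2.29×0 + 2.4×1020 + 7.65×ρ + (z_c − 2.29 − 10.05)×3390
The z_c×3390 term appears on both sides and cancels. Collect the known terms of each column as K = Σ(ρt)_known − 3390 × (depth of known layers): K_A = 63956 − 3390×23.6 = −16048; K_B = 2448 − 3390×(2.29 + 10.05) = −39384.6.
Balance: K_A = K_B + 7.65×ρ, so ρ = (K_A − K_B)/7.65 = 23336.6/7.65 = 3050 kg/m³.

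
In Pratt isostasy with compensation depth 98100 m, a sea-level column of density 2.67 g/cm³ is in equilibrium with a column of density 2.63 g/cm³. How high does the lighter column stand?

ρ_ref D = ρ (D + h) → h = D (ρ_ref − ρ)/ρ.
h = 98100 m × (2.67 − 2.63)/2.63 = 1490 m.

1490 m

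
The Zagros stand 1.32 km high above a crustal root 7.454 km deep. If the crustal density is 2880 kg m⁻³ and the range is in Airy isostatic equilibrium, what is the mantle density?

3390 kg m⁻³

Airy balance: ρ_c h = (ρ_m − ρ_c) r → ρ_m = ρ_c (1 + h/r).
ρ_m = 2880 × (1 + 1.32 km/7.454 km) = 3390 kg m⁻³.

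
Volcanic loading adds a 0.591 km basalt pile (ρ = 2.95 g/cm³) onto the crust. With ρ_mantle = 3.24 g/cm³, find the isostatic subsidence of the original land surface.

0.538 km

Subaerial loading: s = t ρ_load / ρ_m.
s = 0.591 km × 2.95/3.24 = 0.538 km.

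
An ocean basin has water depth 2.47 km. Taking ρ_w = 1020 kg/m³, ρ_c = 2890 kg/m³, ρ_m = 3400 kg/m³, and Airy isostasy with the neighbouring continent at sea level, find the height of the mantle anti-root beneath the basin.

9.06 km

In Airy isostatic equilibrium: replacing crust with seawater at the top is compensated by replacing crust with mantle at the base: d (ρ_c − ρ_w) = a (ρ_m − ρ_c).
a = d (ρ_c − ρ_w)/(ρ_m − ρ_c) = 2.47 km × 1870/510 = 9.06 km.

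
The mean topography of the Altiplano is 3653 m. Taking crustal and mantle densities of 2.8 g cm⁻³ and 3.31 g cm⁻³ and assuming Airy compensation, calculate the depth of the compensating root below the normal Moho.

20100 m

For local isostatic compensation: the weight of the topography is balanced by the buoyancy of the root, ρ_c h = (ρ_m − ρ_c) r.
r = h · ρ_c / (ρ_m − ρ_c) = 3653 m × 2.8 / (3.31 − 2.8) = 20100 m.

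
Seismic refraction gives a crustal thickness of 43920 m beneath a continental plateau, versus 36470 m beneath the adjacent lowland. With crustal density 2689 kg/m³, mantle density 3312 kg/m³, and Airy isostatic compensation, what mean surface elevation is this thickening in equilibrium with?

Excess crust Δ = 43920 m − 36470 m = 7450 m, split between elevation h and root r with h + r = Δ.
Airy balance ρ_c h = (ρ_m − ρ_c) r gives r = h ρ_c/(ρ_m − ρ_c), so h (1 + ρ_c/(ρ_m − ρ_c)) = Δ, i.e. h = Δ (ρ_m − ρ_c)/ρ_m.
h = 7450 m × 623/3312 = 1400 m.

1400 m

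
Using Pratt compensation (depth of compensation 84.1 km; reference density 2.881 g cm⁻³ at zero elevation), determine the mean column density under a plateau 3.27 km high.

Pratt balance: ρ_ref D = ρ (D + h).
ρ = ρ_ref D/(D + h) = 2.881 × 84.1 km/(84.1 km + 3.27 km) = 2.77 g cm⁻³.

2.77 g cm⁻³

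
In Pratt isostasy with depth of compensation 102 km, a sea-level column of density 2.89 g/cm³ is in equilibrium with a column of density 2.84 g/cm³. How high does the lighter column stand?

ρ_ref D = ρ (D + h) → h = D (ρ_ref − ρ)/ρ.
h = 102 km × (2.89 − 2.84)/2.84 = 1.8 km.

1.8 km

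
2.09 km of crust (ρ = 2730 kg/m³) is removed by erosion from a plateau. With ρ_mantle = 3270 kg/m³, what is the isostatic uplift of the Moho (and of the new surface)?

1.74 km

Unloading: uplift u = e ρ_c/ρ_m = 2.09 km × 2730/3270 = 1.74 km.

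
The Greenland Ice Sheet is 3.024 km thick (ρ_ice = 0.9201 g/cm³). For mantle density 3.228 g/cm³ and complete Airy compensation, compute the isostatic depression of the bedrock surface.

0.862 km

By Archimedes' principle applied to the lithosphere: the ice load ρ_ice t is balanced by mantle displaced below, ρ_m s.
s = t ρ_ice / ρ_m = 3.024 km × 0.9201/3.228 = 0.862 km.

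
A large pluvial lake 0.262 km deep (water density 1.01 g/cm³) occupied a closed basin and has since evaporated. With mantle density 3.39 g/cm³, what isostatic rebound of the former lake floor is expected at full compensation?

u = d ρ_w/ρ_m = 0.262 km × 1.01/3.39 = 0.0781 km.

0.0781 km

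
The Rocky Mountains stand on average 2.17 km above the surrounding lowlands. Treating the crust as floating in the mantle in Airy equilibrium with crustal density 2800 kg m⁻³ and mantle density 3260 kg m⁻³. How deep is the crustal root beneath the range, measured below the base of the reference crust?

By Archimedes' principle applied to the lithosphere: the weight of the topography is balanced by the buoyancy of the root, ρ_c h = (ρ_m − ρ_c) r.
r = h · ρ_c / (ρ_m − ρ_c) = 2.17 km × 2800 / (3260 − 2800) = 13.2 km.

13.2 km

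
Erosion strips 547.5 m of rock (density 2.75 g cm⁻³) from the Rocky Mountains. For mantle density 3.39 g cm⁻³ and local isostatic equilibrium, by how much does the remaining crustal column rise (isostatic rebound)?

Unloading: uplift u = e ρ_c/ρ_m = 547.5 m × 2.75/3.39 = 444 m.

444 m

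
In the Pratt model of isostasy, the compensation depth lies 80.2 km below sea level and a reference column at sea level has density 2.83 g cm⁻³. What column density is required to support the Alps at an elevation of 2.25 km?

Pratt balance: ρ_ref D = ρ (D + h).
ρ = ρ_ref D/(D + h) = 2.83 × 80.2 km/(80.2 km + 2.25 km) = 2.75 g cm⁻³.

2.75 g cm⁻³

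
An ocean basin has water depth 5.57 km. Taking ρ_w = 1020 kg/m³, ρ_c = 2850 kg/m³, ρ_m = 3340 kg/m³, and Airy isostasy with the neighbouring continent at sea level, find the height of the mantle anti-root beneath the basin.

By Archimedes' principle applied to the lithosphere: replacing crust with seawater at the top is compensated by replacing crust with mantle at the base: d (ρ_c − ρ_w) = a (ρ_m − ρ_c).
a = d (ρ_c − ρ_w)/(ρ_m − ρ_c) = 5.57 km × 1830/490 = 20.8 km.

20.8 km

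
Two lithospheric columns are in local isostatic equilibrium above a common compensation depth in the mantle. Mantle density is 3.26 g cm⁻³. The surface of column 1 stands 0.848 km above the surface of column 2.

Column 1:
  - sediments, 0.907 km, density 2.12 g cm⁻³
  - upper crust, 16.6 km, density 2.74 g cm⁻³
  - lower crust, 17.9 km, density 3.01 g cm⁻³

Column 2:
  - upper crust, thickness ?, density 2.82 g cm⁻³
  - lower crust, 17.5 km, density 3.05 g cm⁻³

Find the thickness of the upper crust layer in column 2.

17.5 km

Take the compensation level at the base of the deeper column (depth z_c below the surface of column 1) and equate Σ ρ_i t_i down to z_c; mantle fills any gap and the z_c terms cancel.
Column 1: 0.907×2.12 + 16.6×2.74 + 17.9×3.01 + (z_c − 35.407)×3.26
Column 2: 0.848×0 + x×2.82 + 17.5×3.05 + (z_c − 0.848 − 17.5 − x)×3.26
The z_c×3.26 term appears on both sides and cancels. Collect the known terms of each column as K = Σ(ρt)_known − 3.26 × (depth of known layers): K_1 = 101.28584 − 3.26×35.407 = −14.14098; K_2 = 53.375 − 3.26×(0.848 + 17.5) = −6.43948.
Balance: K_1 = K_2 − x×(3.26 − 2.82), so x = (K_2 − K_1)/(3.26 − 2.82) = 7.7015/0.44 = 17.5 km.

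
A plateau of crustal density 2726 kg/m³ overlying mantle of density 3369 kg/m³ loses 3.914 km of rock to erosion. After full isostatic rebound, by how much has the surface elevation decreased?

0.747 km

Rebound u = e ρ_c/ρ_m = 3.914 km × 2726/3369 = 3.167 km.
Net surface drop = e − u = 3.914 km − 3.167 km = e (ρ_m − ρ_c)/ρ_m = 0.747 km.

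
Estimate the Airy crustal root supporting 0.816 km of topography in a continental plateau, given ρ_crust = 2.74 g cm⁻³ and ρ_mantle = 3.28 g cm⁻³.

4.14 km

Balancing pressure at the compensation depth: the weight of the topography is balanced by the buoyancy of the root, ρ_c h = (ρ_m − ρ_c) r.
r = h · ρ_c / (ρ_m − ρ_c) = 0.816 km × 2.74 / (3.28 − 2.74) = 4.14 km.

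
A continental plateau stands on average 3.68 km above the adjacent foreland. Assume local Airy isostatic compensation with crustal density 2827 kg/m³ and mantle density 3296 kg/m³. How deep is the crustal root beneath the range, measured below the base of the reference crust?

22.2 km

In Airy isostatic equilibrium: the weight of the topography is balanced by the buoyancy of the root, ρ_c h = (ρ_m − ρ_c) r.
r = h · ρ_c / (ρ_m − ρ_c) = 3.68 km × 2827 / (3296 − 2827) = 22.2 km.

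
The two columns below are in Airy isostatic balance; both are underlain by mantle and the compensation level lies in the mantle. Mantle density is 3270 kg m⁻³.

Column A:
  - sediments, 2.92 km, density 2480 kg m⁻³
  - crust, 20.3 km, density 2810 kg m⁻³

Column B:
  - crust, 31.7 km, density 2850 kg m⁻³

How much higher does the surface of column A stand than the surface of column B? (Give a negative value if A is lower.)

−0.51 km

For any compensation level in the mantle, the mantle terms cancel and isostasy reduces to e = (Σt_A − Σt_B) − (Σ(ρt)_A − Σ(ρt)_B) / ρ_m.
Σt_A = 23.22 km; Σt_B = 31.7 km; Σ(ρt)_A = 64284.6; Σ(ρt)_B = 90345 (in km·kg m⁻³).
e = (23.22 − 31.7) − (64284.6 − 90345) / 3270 = −0.51 km.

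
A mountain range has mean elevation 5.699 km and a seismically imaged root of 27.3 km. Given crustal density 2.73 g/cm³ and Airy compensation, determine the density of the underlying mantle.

3.3 g/cm³

Airy balance: ρ_c h = (ρ_m − ρ_c) r → ρ_m = ρ_c (1 + h/r).
ρ_m = 2.73 × (1 + 5.699 km/27.3 km) = 3.3 g/cm³.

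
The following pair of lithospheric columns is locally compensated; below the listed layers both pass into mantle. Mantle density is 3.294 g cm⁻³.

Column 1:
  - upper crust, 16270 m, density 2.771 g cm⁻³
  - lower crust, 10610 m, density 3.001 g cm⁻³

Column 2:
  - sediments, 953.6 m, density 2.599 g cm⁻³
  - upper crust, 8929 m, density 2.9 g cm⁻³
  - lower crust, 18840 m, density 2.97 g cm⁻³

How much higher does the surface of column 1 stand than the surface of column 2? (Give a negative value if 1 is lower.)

For any compensation level in the mantle, the mantle terms cancel and isostasy reduces to e = (Σt_1 − Σt_2) − (Σ(ρt)_1 − Σ(ρt)_2) / ρ_m.
Σt_1 = 26880 m; Σt_2 = 28722.6 m; Σ(ρt)_1 = 76924.78; Σ(ρt)_2 = 84327.3064 (in m·g cm⁻³).
e = (26880 − 28722.6) − (76924.78 − 84327.3064) / 3.294 = 405 m.

405 m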